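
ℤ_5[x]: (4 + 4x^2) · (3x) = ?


Expand and collect like terms; reduce coefficients mod 5:
x^0: 4·0 = 0 ≡ 0 (mod 5)
x^1: 4·3 + 0·0 = 12 ≡ 2 (mod 5)
x^2: 0·3 + 4·0 = 0 ≡ 0 (mod 5)
x^3: 4·3 = 12 ≡ 2 (mod 5)
Result: 2x + 2x^3

f · g = 2x + 2x^3


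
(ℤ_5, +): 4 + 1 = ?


Operation: addition mod 5
4 + 1 = (a + b) mod 5 with a = 4, b = 1

4 + 1 = 0


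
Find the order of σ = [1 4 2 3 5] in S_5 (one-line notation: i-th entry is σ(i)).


Cycle decomposition: (2 4 3)
Cycle lengths: 3
Order = lcm(3) = 3

ord(σ) = 3


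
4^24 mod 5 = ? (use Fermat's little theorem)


Fermat's little theorem: if p is prime and gcd(a,p)=1, then a^(p-1) ≡ 1 (mod p)
p = 5 is prime, gcd(4,5) = 1
Reduce exponent: 24 mod 4 = 0
So 4^24 ≡ 4^0 (mod 5)
4^0 = 1

4^24 ≡ 1 (mod 5)


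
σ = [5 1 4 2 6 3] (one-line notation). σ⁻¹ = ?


To find σ⁻¹, swap domain and range:
σ(1) = 5 → σ⁻¹(5) = 1
σ(2) = 1 → σ⁻¹(1) = 2
σ(3) = 4 → σ⁻¹(4) = 3
σ(4) = 2 → σ⁻¹(2) = 4
σ(5) = 6 → σ⁻¹(6) = 5
σ(6) = 3 → σ⁻¹(3) = 6

σ⁻¹ = [2 4 6 3 1 5]


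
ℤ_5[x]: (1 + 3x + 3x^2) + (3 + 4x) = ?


Add coefficients mod 5:
x^0: 1 + 3 = 4 (mod 5)
x^1: 3 + 4 = 2 (mod 5)
x^2: 3 + 0 = 3 (mod 5)
Result: 4 + 2x + 3x^2

f + g = 4 + 2x + 3x^2


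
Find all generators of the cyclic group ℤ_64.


g generates ℤ_n iff gcd(g,n) = 1
Prime factors of 64: 2
Generators are g ∈ {1,...,63} not divisible by any of these primes.
Generators: {1, 3, 5, 7, 9, 11, 13, 15, 17, 19, 21, 23, 25, 27, 29, 31, 33, 35, 37, 39, 41, 43, 45, 47, 49, 51, 53, 55, 57, 59, 61, 63}
Number of generators = φ(64) = 32

Generators of ℤ_64 = {1, 3, 5, 7, 9, 11, 13, 15, 17, 19, 21, 23, 25, 27, 29, 31, 33, 35, 37, 39, 41, 43, 45, 47, 49, 51, 53, 55, 57, 59, 61, 63}


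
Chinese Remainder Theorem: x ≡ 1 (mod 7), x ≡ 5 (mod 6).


m₁ = 7, m₂ = 6, gcd = 1, so CRT applies. M = m₁·m₂ = 42
Let M₁ = M/m₁ = 6, M₂ = M/m₂ = 7
Find y₁ ≡ M₁⁻¹ (mod m₁): 6⁻¹ ≡ 6 (mod 7)
Find y₂ ≡ M₂⁻¹ (mod m₂): 7⁻¹ ≡ 1 (mod 6)
x = a₁·M₁·y₁ + a₂·M₂·y₂ = 1·6·6 + 5·7·1 = 71
Reduce mod 42: x ≡ 29
Check: 29 mod 7 = 1 ✓, 29 mod 6 = 5 ✓

x ≡ 29 (mod 42)


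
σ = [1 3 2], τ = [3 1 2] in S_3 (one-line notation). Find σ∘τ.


σ∘τ: apply τ first, then σ
1 →τ 3 →σ 2
2 →τ 1 →σ 1
3 →τ 2 →σ 3

σ∘τ = [2 1 3]


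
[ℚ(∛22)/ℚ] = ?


∛22 has minimal polynomial x³ - 22 (irreducible over ℚ since 22 is not a perfect cube)

[ℚ(∛22)/ℚ] = 3


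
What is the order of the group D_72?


|D_n| = 2n (n rotations and n reflections)
|D_72| = 2×72 = 144

|D_72| = 144


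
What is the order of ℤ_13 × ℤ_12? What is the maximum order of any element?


|ℤ_13 × ℤ_12| = 13 × 12 = 156
Max element order = lcm(13,12) = 156
Cyclic? Yes (gcd=1)

|ℤ_13×ℤ_12| = 156, max element order = 156


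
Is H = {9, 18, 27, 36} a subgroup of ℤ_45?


Subgroup test for H = {9, 18, 27, 36} in (ℤ_45, +):
(1) 0 ∈ H? No
(2) Closure: for all a,b ∈ H, (a+b) mod 45 ∈ H? No  [counterexample: 9 + 36 = 0 ∉ H]
(3) Inverses: for all a ∈ H, -a mod 45 ∈ H? Yes

No, H is not a subgroup of ℤ_45


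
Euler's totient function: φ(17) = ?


φ(n) = count of k ∈ {1,...,n} with gcd(k,n)=1
Coprimes to 17: {1, 2, 3, 4, 5, 6, 7, 8, 9, 10, 11, 12, 13, 14, 15, 16}
Count: 16

φ(17) = 16


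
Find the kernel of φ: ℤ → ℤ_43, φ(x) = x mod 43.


Kernel = preimage of identity
ker(φ) = {x ∈ ℤ : x ≡ 0 (mod 43)} = 43ℤ = {0, ±43, ±86, ...}

ker(φ) = 43ℤ


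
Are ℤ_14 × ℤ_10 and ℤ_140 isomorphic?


Comparing ℤ_14 × ℤ_10 and ℤ_140:
gcd(14,10) = 2 ≠ 1. Max element order in ℤ_14×ℤ_10 is lcm(14,10) = 70 < 140, so it has no element of order 140

No, ℤ_14 × ℤ_10 ≇ ℤ_140


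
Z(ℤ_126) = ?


Z(G) = {g ∈ G | gx = xg for all x ∈ G}
ℤ_126 is abelian, so Z(G) = G

Z(ℤ_126) = ℤ_126


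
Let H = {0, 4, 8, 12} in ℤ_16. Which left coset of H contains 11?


11 + H = {11 + h (mod 16) : h ∈ H}
11+0=11, 11+4=15, 11+8=3, 11+12=7
11 + H = {3, 7, 11, 15} = 3 + H

11 + H = {3, 7, 11, 15}


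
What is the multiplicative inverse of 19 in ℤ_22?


Use the extended Euclidean algorithm to write 1 = 19·s + 22·t; then s mod 22 is the inverse.
Euclidean algorithm:
  19 = 0·22 + 19
  22 = 1·19 + 3
  19 = 6·3 + 1
  3 = 3·1 + 0
gcd(19,22) = 1
Back-substitution gives: 19·(7) + 22·(-6) = 1
So 19⁻¹ ≡ 7 ≡ 7 (mod 22)
Check: 19 × 7 = 133 ≡ 1 (mod 22) ✓

19⁻¹ ≡ 7 (mod 22)


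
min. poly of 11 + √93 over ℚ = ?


Let α = 11 + √93. Then α - 11 = √93, so (α - 11)² = 93, giving α² - 22α + 28 = 0. Degree 2 and α ∉ ℚ, so this is the minimal polynomial.

Minimal polynomial: x² - 22x + 28


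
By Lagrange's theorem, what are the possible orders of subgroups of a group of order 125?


Lagrange's theorem: |H| divides |G|
|G| = 125
Divisors of 125: 1, 5, 25, 125

Possible subgroup orders: {1, 5, 25, 125}


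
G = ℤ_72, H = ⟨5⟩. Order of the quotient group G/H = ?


|⟨5⟩| = n / gcd(5, 72) = 72 / 1 = 72
H is normal (ℤ_72 is abelian).
|G/H| = |G| / |H| = 72 / 72 = 1

|G/H| = 1


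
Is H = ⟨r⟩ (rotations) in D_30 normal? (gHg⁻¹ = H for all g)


H = ⟨r⟩ (rotations) in D_30
The rotation subgroup ⟨r⟩ has index 2 in D_30, so it is normal

Yes, normal subgroup


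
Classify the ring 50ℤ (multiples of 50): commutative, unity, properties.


50ℤ is a commutative ring under +,× but has no multiplicative identity (1 ∉ 50ℤ); it has no zero divisors, but without unity it is not an integral domain
Commutative: Yes
Integral domain: No
Has unity: No

50ℤ (multiples of 50): Commutative=Yes, Unity=No


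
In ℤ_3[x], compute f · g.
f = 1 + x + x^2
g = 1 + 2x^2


Expand and collect like terms; reduce coefficients mod 3:
x^0: 1·1 = 1 ≡ 1 (mod 3)
x^1: 1·0 + 1·1 = 1 ≡ 1 (mod 3)
x^2: 1·2 + 1·0 + 1·1 = 3 ≡ 0 (mod 3)
x^3: 1·2 + 1·0 = 2 ≡ 2 (mod 3)
x^4: 1·2 = 2 ≡ 2 (mod 3)
Result: 1 + x + 2x^3 + 2x^4

f · g = 1 + x + 2x^3 + 2x^4


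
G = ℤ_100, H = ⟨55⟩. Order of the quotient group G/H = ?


|⟨55⟩| = n / gcd(55, 100) = 100 / 5 = 20
H is normal (ℤ_100 is abelian).
|G/H| = |G| / |H| = 100 / 20 = 5

|G/H| = 5


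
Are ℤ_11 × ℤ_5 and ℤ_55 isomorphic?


Comparing ℤ_11 × ℤ_5 and ℤ_55:
gcd(11,5) = 1, so ℤ_11 × ℤ_5 ≅ ℤ_55 (CRT)

Yes, ℤ_11 × ℤ_5 ≅ ℤ_55


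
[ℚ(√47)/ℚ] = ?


√47 has minimal polynomial x² - 47 (irreducible over ℚ since 47 is squarefree)

[ℚ(√47)/ℚ] = 2


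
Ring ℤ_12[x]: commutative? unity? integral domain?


ℤ_12 has zero divisors (2·6 ≡ 0), and these lift to constant zero divisors in ℤ_12[x]; so not an integral domain
Commutative: Yes
Integral domain: No
Has unity: Yes

ℤ_12[x]: Commutative=Yes, Unity=Yes


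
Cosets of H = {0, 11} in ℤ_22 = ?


H = {0, 11}, |H| = 2
Number of cosets = |G|/|H| = 22/2 = 11
0 + H = {0, 11}
1 + H = {1, 12}
2 + H = {2, 13}
3 + H = {3, 14}
4 + H = {4, 15}
5 + H = {5, 16}
6 + H = {6, 17}
7 + H = {7, 18}
8 + H = {8, 19}
9 + H = {9, 20}
10 + H = {10, 21}

Cosets: 0+H={0,11}; 1+H={1,12}; 2+H={2,13}; 3+H={3,14}; 4+H={4,15}; 5+H={5,16}; 6+H={6,17}; 7+H={7,18}; 8+H={8,19}; 9+H={9,20}; 10+H={10,21}


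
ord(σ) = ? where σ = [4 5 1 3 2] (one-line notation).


Cycle decomposition: (1 4 3) (2 5)
Cycle lengths: 3, 2
Order = lcm(3, 2) = 6

ord(σ) = 6


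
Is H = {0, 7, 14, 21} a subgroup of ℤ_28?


Subgroup test for H = {0, 7, 14, 21} in (ℤ_28, +):
(1) 0 ∈ H? Yes
(2) Closure: for all a,b ∈ H, (a+b) mod 28 ∈ H? Yes
(3) Inverses: for all a ∈ H, -a mod 28 ∈ H? Yes

Yes, H is a subgroup of ℤ_28


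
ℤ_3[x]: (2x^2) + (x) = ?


Add coefficients mod 3:
x^0: 0 + 0 = 0 (mod 3)
x^1: 0 + 1 = 1 (mod 3)
x^2: 2 + 0 = 2 (mod 3)
Result: x + 2x^2

f + g = x + 2x^2


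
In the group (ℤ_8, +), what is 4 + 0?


Operation: addition mod 8
4 + 0 = (a + b) mod 8 with a = 4, b = 0

4 + 0 = 4


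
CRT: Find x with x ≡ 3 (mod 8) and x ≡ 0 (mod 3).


m₁ = 8, m₂ = 3, gcd = 1, so CRT applies. M = m₁·m₂ = 24
Let M₁ = M/m₁ = 3, M₂ = M/m₂ = 8
Find y₁ ≡ M₁⁻¹ (mod m₁): 3⁻¹ ≡ 3 (mod 8)
Find y₂ ≡ M₂⁻¹ (mod m₂): 8⁻¹ ≡ 2 (mod 3)
x = a₁·M₁·y₁ + a₂·M₂·y₂ = 3·3·3 + 0·8·2 = 27
Reduce mod 24: x ≡ 3
Check: 3 mod 8 = 3 ✓, 3 mod 3 = 0 ✓

x ≡ 3 (mod 24)


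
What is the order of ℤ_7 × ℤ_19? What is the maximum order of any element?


|ℤ_7 × ℤ_19| = 7 × 19 = 133
Max element order = lcm(7,19) = 133
Cyclic? Yes (gcd=1)

|ℤ_7×ℤ_19| = 133, max element order = 133


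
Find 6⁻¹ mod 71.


Use the extended Euclidean algorithm to write 1 = 6·s + 71·t; then s mod 71 is the inverse.
Euclidean algorithm:
  6 = 0·71 + 6
  71 = 11·6 + 5
  6 = 1·5 + 1
  5 = 5·1 + 0
gcd(6,71) = 1
Back-substitution gives: 6·(12) + 71·(-1) = 1
So 6⁻¹ ≡ 12 ≡ 12 (mod 71)
Check: 6 × 12 = 72 ≡ 1 (mod 71) ✓

6⁻¹ ≡ 12 (mod 71)


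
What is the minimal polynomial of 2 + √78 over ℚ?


Let α = 2 + √78. Then α - 2 = √78, so (α - 2)² = 78, giving α² - 4α - 74 = 0. Degree 2 and α ∉ ℚ, so this is the minimal polynomial.

Minimal polynomial: x² - 4x - 74


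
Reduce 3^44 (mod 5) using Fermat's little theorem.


Fermat's little theorem: if p is prime and gcd(a,p)=1, then a^(p-1) ≡ 1 (mod p)
p = 5 is prime, gcd(3,5) = 1
Reduce exponent: 44 mod 4 = 0
So 3^44 ≡ 3^0 (mod 5)
3^0 = 1

3^44 ≡ 1 (mod 5)


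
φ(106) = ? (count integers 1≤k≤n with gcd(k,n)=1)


Factor n: 106 = 2 × 53
φ(n) = n · ∏(1 - 1/p) over distinct primes p | n
φ(106) = 106 · (1 - 1/2) · (1 - 1/53) = 52

φ(106) = 52


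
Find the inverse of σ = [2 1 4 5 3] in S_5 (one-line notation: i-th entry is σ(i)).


To find σ⁻¹, swap domain and range:
σ(1) = 2 → σ⁻¹(2) = 1
σ(2) = 1 → σ⁻¹(1) = 2
σ(3) = 4 → σ⁻¹(4) = 3
σ(4) = 5 → σ⁻¹(5) = 4
σ(5) = 3 → σ⁻¹(3) = 5

σ⁻¹ = [2 1 5 3 4]


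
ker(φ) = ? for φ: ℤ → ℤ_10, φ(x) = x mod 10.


Kernel = preimage of identity
ker(φ) = {x ∈ ℤ : x ≡ 0 (mod 10)} = 10ℤ = {0, ±10, ±20, ...}

ker(φ) = 10ℤ


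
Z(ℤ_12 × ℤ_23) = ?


Z(G) = {g ∈ G | gx = xg for all x ∈ G}
Direct product of abelian groups is abelian, so Z(G) = G

Z(ℤ_12 × ℤ_23) = ℤ_12 × ℤ_23


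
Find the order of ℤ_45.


ℤ_n has n elements.

|ℤ_45| = 45


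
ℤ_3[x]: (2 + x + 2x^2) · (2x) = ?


Expand and collect like terms; reduce coefficients mod 3:
x^0: 2·0 = 0 ≡ 0 (mod 3)
x^1: 2·2 + 1·0 = 4 ≡ 1 (mod 3)
x^2: 1·2 + 2·0 = 2 ≡ 2 (mod 3)
x^3: 2·2 = 4 ≡ 1 (mod 3)
Result: x + 2x^2 + x^3

f · g = x + 2x^2 + x^3


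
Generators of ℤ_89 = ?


g generates ℤ_n iff gcd(g,n) = 1
Prime factors of 89: 89
Generators are g ∈ {1,...,88} not divisible by any of these primes.
Generators: {1, 2, 3, 4, 5, 6, 7, 8, 9, 10, 11, 12, 13, 14, 15, 16, 17, 18, 19, 20, 21, 22, 23, 24, 25, 26, 27, 28, 29, 30, 31, 32, 33, 34, 35, 36, 37, 38, 39, 40, 41, 42, 43, 44, 45, 46, 47, 48, 49, 50, 51, 52, 53, 54, 55, 56, 57, 58, 59, 60, 61, 62, 63, 64, 65, 66, 67, 68, 69, 70, 71, 72, 73, 74, 75, 76, 77, 78, 79, 80, 81, 82, 83, 84, 85, 86, 87, 88}
Number of generators = φ(89) = 88

Generators of ℤ_89 = {1, 2, 3, 4, 5, 6, 7, 8, 9, 10, 11, 12, 13, 14, 15, 16, 17, 18, 19, 20, 21, 22, 23, 24, 25, 26, 27, 28, 29, 30, 31, 32, 33, 34, 35, 36, 37, 38, 39, 40, 41, 42, 43, 44, 45, 46, 47, 48, 49, 50, 51, 52, 53, 54, 55, 56, 57, 58, 59, 60, 61, 62, 63, 64, 65, 66, 67, 68, 69, 70, 71, 72, 73, 74, 75, 76, 77, 78, 79, 80, 81, 82, 83, 84, 85, 86, 87, 88}


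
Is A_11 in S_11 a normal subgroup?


H = A_11 in S_11
A_11 has index 2 in S_11, and every subgroup of index 2 is normal

Yes, normal subgroup


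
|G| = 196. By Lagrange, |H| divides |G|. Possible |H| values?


Lagrange's theorem: |H| divides |G|
|G| = 196
Divisors of 196: 1, 2, 4, 7, 14, 28, 49, 98, 196

Possible subgroup orders: {1, 2, 4, 7, 14, 28, 49, 98, 196}


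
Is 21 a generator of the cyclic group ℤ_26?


g generates ℤ_n iff gcd(g, n) = 1
gcd(21, 26) = 1
Since gcd = 1, 21 is a generator.

Yes, 21 generates ℤ_26


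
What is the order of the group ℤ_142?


ℤ_n has n elements.

|ℤ_142| = 142


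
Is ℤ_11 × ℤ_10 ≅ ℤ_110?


Comparing ℤ_11 × ℤ_10 and ℤ_110:
gcd(11,10) = 1, so ℤ_11 × ℤ_10 ≅ ℤ_110 (CRT)

Yes, ℤ_11 × ℤ_10 ≅ ℤ_110


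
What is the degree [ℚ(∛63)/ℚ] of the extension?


∛63 has minimal polynomial x³ - 63 (irreducible over ℚ since 63 is not a perfect cube)

[ℚ(∛63)/ℚ] = 3


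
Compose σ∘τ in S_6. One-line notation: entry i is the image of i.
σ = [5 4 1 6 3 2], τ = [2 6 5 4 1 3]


σ∘τ: apply τ first, then σ
1 →τ 2 →σ 4
2 →τ 6 →σ 2
3 →τ 5 →σ 3
4 →τ 4 →σ 6
5 →τ 1 →σ 5
6 →τ 3 →σ 1

σ∘τ = [4 2 3 6 5 1]


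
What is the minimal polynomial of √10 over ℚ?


√10 satisfies x² - 10 = 0, irreducible over ℚ since 10 is squarefree

Minimal polynomial: x² - 10


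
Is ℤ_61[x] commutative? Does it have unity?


ℤ_61 is a field (n prime), so ℤ_61[x] is a commutative integral domain with unity
Commutative: Yes
Integral domain: Yes
Has unity: Yes

ℤ_61[x]: Commutative=Yes, Unity=Yes


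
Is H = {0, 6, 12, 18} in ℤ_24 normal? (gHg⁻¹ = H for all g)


H = {0, 6, 12, 18} in ℤ_24
ℤ_24 is abelian; every subgroup of an abelian group is normal

Yes, normal subgroup


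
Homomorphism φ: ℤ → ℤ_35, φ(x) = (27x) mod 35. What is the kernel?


Kernel = preimage of identity
ker(φ) = {x ∈ ℤ : 27x ≡ 0 (mod 35)}. gcd(27,35) = 1, so 27x ≡ 0 (mod 35) ⟺ x ≡ 0 (mod 35/1 = 35). Hence ker(φ) = 35ℤ

ker(φ) = 35ℤ


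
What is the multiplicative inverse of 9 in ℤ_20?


Use the extended Euclidean algorithm to write 1 = 9·s + 20·t; then s mod 20 is the inverse.
Euclidean algorithm:
  9 = 0·20 + 9
  20 = 2·9 + 2
  9 = 4·2 + 1
  2 = 2·1 + 0
gcd(9,20) = 1
Back-substitution gives: 9·(9) + 20·(-4) = 1
So 9⁻¹ ≡ 9 ≡ 9 (mod 20)
Check: 9 × 9 = 81 ≡ 1 (mod 20) ✓

9⁻¹ ≡ 9 (mod 20)


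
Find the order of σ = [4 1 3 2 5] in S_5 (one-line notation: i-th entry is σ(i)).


Cycle decomposition: (1 4 2)
Cycle lengths: 3
Order = lcm(3) = 3

ord(σ) = 3


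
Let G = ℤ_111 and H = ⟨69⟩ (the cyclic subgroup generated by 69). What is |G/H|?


|⟨69⟩| = n / gcd(69, 111) = 111 / 3 = 37
H is normal (ℤ_111 is abelian).
|G/H| = |G| / |H| = 111 / 37 = 3

|G/H| = 3


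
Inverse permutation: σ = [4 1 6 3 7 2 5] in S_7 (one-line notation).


To find σ⁻¹, swap domain and range:
σ(1) = 4 → σ⁻¹(4) = 1
σ(2) = 1 → σ⁻¹(1) = 2
σ(3) = 6 → σ⁻¹(6) = 3
σ(4) = 3 → σ⁻¹(3) = 4
σ(5) = 7 → σ⁻¹(7) = 5
σ(6) = 2 → σ⁻¹(2) = 6
σ(7) = 5 → σ⁻¹(5) = 7

σ⁻¹ = [2 6 4 1 7 3 5]


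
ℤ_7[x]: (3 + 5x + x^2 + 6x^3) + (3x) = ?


Add coefficients mod 7:
x^0: 3 + 0 = 3 (mod 7)
x^1: 5 + 3 = 1 (mod 7)
x^2: 1 + 0 = 1 (mod 7)
x^3: 6 + 0 = 6 (mod 7)
Result: 3 + x + x^2 + 6x^3

f + g = 3 + x + x^2 + 6x^3


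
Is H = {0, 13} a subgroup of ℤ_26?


Subgroup test for H = {0, 13} in (ℤ_26, +):
(1) 0 ∈ H? Yes
(2) Closure: for all a,b ∈ H, (a+b) mod 26 ∈ H? Yes
(3) Inverses: for all a ∈ H, -a mod 26 ∈ H? Yes

Yes, H is a subgroup of ℤ_26


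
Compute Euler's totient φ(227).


Factor n: 227 = 227
φ(n) = n · ∏(1 - 1/p) over distinct primes p | n
φ(227) = 227 · (1 - 1/227) = 226

φ(227) = 226


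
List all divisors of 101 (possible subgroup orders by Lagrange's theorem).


Lagrange's theorem: |H| divides |G|
|G| = 101
Divisors of 101: 1, 101

Possible subgroup orders: {1, 101}


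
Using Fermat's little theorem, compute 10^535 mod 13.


Fermat's little theorem: if p is prime and gcd(a,p)=1, then a^(p-1) ≡ 1 (mod p)
p = 13 is prime, gcd(10,13) = 1
Reduce exponent: 535 mod 12 = 7
So 10^535 ≡ 10^7 (mod 13)
10^7 mod 13 = 10

10^535 ≡ 10 (mod 13)


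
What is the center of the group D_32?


Z(G) = {g ∈ G | gx = xg for all x ∈ G}
For even n, Z(D_n) = {e, r^(n/2)}: the 180° rotation r^16 commutes with every reflection and rotation

Z(D_32) = {e, r^16}


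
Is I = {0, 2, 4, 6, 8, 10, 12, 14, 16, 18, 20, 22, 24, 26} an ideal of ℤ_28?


Check ideal conditions for I = {0, 2, 4, 6, 8, 10, 12, 14, 16, 18, 20, 22, 24, 26} in ℤ_28:
(1) I is an additive subgroup? Yes
(2) For r ∈ ℤ_28 and a ∈ I: r·a ∈ I? Yes

Yes, I is an ideal of ℤ_28


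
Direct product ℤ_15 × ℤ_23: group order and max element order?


|ℤ_15 × ℤ_23| = 15 × 23 = 345
Max element order = lcm(15,23) = 345
Cyclic? Yes (gcd=1)

|ℤ_15×ℤ_23| = 345, max element order = 345


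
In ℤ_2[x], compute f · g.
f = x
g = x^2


Expand and collect like terms; reduce coefficients mod 2:
x^0: 0·0 = 0 ≡ 0 (mod 2)
x^1: 0·0 + 1·0 = 0 ≡ 0 (mod 2)
x^2: 0·1 + 1·0 = 0 ≡ 0 (mod 2)
x^3: 1·1 = 1 ≡ 1 (mod 2)
Result: x^3

f · g = x^3


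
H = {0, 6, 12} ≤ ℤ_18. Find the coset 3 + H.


3 + H = {3 + h (mod 18) : h ∈ H}
3+0=3, 3+6=9, 3+12=15

3 + H = {3, 9, 15}


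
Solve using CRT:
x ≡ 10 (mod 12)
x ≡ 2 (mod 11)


m₁ = 12, m₂ = 11, gcd = 1, so CRT applies. M = m₁·m₂ = 132
Let M₁ = M/m₁ = 11, M₂ = M/m₂ = 12
Find y₁ ≡ M₁⁻¹ (mod m₁): 11⁻¹ ≡ 11 (mod 12)
Find y₂ ≡ M₂⁻¹ (mod m₂): 12⁻¹ ≡ 1 (mod 11)
x = a₁·M₁·y₁ + a₂·M₂·y₂ = 10·11·11 + 2·12·1 = 1234
Reduce mod 132: x ≡ 46
Check: 46 mod 12 = 10 ✓, 46 mod 11 = 2 ✓

x ≡ 46 (mod 132)


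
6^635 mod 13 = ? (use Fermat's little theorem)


Fermat's little theorem: if p is prime and gcd(a,p)=1, then a^(p-1) ≡ 1 (mod p)
p = 13 is prime, gcd(6,13) = 1
Reduce exponent: 635 mod 12 = 11
So 6^635 ≡ 6^11 (mod 13)
6^11 mod 13 = 11

6^635 ≡ 11 (mod 13)


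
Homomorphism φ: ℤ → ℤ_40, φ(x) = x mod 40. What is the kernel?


Kernel = preimage of identity
ker(φ) = {x ∈ ℤ : x ≡ 0 (mod 40)} = 40ℤ = {0, ±40, ±80, ...}

ker(φ) = 40ℤ


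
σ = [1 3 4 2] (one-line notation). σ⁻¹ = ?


To find σ⁻¹, swap domain and range:
σ(1) = 1 → σ⁻¹(1) = 1
σ(2) = 3 → σ⁻¹(3) = 2
σ(3) = 4 → σ⁻¹(4) = 3
σ(4) = 2 → σ⁻¹(2) = 4

σ⁻¹ = [1 4 2 3]


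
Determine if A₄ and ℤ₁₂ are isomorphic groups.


Comparing A₄ and ℤ₁₂:
A₄ is non-abelian, ℤ₁₂ is abelian

No, A₄ ≇ ℤ₁₂


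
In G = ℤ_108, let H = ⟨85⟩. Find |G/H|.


|⟨85⟩| = n / gcd(85, 108) = 108 / 1 = 108
H is normal (ℤ_108 is abelian).
|G/H| = |G| / |H| = 108 / 108 = 1

|G/H| = 1


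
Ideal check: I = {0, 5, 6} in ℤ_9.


Check ideal conditions for I = {0, 5, 6} in ℤ_9:
(1) I is an additive subgroup? No
(2) For r ∈ ℤ_9 and a ∈ I: r·a ∈ I? No  [counterexample: r=2, a=5, r·a mod 9 = 1 ∉ I]

No, I is not an ideal of ℤ_9


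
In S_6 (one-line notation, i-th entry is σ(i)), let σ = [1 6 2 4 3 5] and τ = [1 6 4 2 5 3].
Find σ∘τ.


σ∘τ: apply τ first, then σ
1 →τ 1 →σ 1
2 →τ 6 →σ 5
3 →τ 4 →σ 4
4 →τ 2 →σ 6
5 →τ 5 →σ 3
6 →τ 3 →σ 2

σ∘τ = [1 5 4 6 3 2]


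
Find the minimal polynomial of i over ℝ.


i satisfies x² + 1 = 0, irreducible over ℝ

Minimal polynomial: x² + 1


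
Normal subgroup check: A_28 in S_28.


H = A_28 in S_28
A_28 has index 2 in S_28, and every subgroup of index 2 is normal

Yes, normal subgroup


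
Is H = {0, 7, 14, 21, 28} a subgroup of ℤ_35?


Subgroup test for H = {0, 7, 14, 21, 28} in (ℤ_35, +):
(1) 0 ∈ H? Yes
(2) Closure: for all a,b ∈ H, (a+b) mod 35 ∈ H? Yes
(3) Inverses: for all a ∈ H, -a mod 35 ∈ H? Yes

Yes, H is a subgroup of ℤ_35


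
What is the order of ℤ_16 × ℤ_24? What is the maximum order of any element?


|ℤ_16 × ℤ_24| = 16 × 24 = 384
Max element order = lcm(16,24) = 48
Cyclic? No (gcd=8)

|ℤ_16×ℤ_24| = 384, max element order = 48


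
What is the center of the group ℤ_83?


Z(G) = {g ∈ G | gx = xg for all x ∈ G}
ℤ_83 is abelian, so Z(G) = G

Z(ℤ_83) = ℤ_83


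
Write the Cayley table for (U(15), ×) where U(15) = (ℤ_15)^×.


Elements: {1, 2, 4, 7, 8, 11, 13, 14}
Operation: multiplication mod 15
Entry (a, b) = (a × b) mod 15

Cayley table:
   |  1 |  2 |  4 |  7 |  8 | 11 | 13 | 14
 1 |  1 |  2 |  4 |  7 |  8 | 11 | 13 | 14
 2 |  2 |  4 |  8 | 14 |  1 |  7 | 11 | 13
 4 |  4 |  8 |  1 | 13 |  2 | 14 |  7 | 11
 7 |  7 | 14 | 13 |  4 | 11 |  2 |  1 |  8
 8 |  8 |  1 |  2 | 11 |  4 | 13 | 14 |  7
11 | 11 |  7 | 14 |  2 | 13 |  1 |  8 |  4
13 | 13 | 11 |  7 |  1 | 14 |  8 |  4 |  2
14 | 14 | 13 | 11 |  8 |  7 |  4 |  2 |  1


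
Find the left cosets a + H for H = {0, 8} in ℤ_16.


H = {0, 8}, |H| = 2
Number of cosets = |G|/|H| = 16/2 = 8
0 + H = {0, 8}
1 + H = {1, 9}
2 + H = {2, 10}
3 + H = {3, 11}
4 + H = {4, 12}
5 + H = {5, 13}
6 + H = {6, 14}
7 + H = {7, 15}

Cosets: 0+H={0,8}; 1+H={1,9}; 2+H={2,10}; 3+H={3,11}; 4+H={4,12}; 5+H={5,13}; 6+H={6,14}; 7+H={7,15}


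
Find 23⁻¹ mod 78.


Use the extended Euclidean algorithm to write 1 = 23·s + 78·t; then s mod 78 is the inverse.
Euclidean algorithm:
  23 = 0·78 + 23
  78 = 3·23 + 9
  23 = 2·9 + 5
  9 = 1·5 + 4
  5 = 1·4 + 1
  4 = 4·1 + 0
gcd(23,78) = 1
Back-substitution gives: 23·(17) + 78·(-5) = 1
So 23⁻¹ ≡ 17 ≡ 17 (mod 78)
Check: 23 × 17 = 391 ≡ 1 (mod 78) ✓

23⁻¹ ≡ 17 (mod 78)


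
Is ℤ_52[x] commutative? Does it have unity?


ℤ_52 has zero divisors (2·26 ≡ 0), and these lift to constant zero divisors in ℤ_52[x]; so not an integral domain
Commutative: Yes
Integral domain: No
Has unity: Yes

ℤ_52[x]: Commutative=Yes, Unity=Yes


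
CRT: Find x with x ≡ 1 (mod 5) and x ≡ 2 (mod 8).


m₁ = 5, m₂ = 8, gcd = 1, so CRT applies. M = m₁·m₂ = 40
Let M₁ = M/m₁ = 8, M₂ = M/m₂ = 5
Find y₁ ≡ M₁⁻¹ (mod m₁): 8⁻¹ ≡ 2 (mod 5)
Find y₂ ≡ M₂⁻¹ (mod m₂): 5⁻¹ ≡ 5 (mod 8)
x = a₁·M₁·y₁ + a₂·M₂·y₂ = 1·8·2 + 2·5·5 = 66
Reduce mod 40: x ≡ 26
Check: 26 mod 5 = 1 ✓, 26 mod 8 = 2 ✓

x ≡ 26 (mod 40)


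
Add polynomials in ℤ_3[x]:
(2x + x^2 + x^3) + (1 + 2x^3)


Add coefficients mod 3:
x^0: 0 + 1 = 1 (mod 3)
x^1: 2 + 0 = 2 (mod 3)
x^2: 1 + 0 = 1 (mod 3)
x^3: 1 + 2 = 0 (mod 3)
Result: 1 + 2x + x^2

f + g = 1 + 2x + x^2


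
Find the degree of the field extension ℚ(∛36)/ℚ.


∛36 has minimal polynomial x³ - 36 (irreducible over ℚ since 36 is not a perfect cube)

[ℚ(∛36)/ℚ] = 3


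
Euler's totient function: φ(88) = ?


Factor n: 88 = 2^3 × 11
φ(n) = n · ∏(1 - 1/p) over distinct primes p | n
φ(88) = 88 · (1 - 1/2) · (1 - 1/11) = 40

φ(88) = 40


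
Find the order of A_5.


|A_n| = n!/2 (even permutations)
|A_5| = 5!/2 = 120/2 = 60

|A_5| = 60


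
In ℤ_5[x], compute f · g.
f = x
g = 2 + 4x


Expand and collect like terms; reduce coefficients mod 5:
x^0: 0·2 = 0 ≡ 0 (mod 5)
x^1: 0·4 + 1·2 = 2 ≡ 2 (mod 5)
x^2: 1·4 = 4 ≡ 4 (mod 5)
Result: 2x + 4x^2

f · g = 2x + 4x^2


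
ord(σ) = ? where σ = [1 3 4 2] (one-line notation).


Cycle decomposition: (2 3 4)
Cycle lengths: 3
Order = lcm(3) = 3

ord(σ) = 3


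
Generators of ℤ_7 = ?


g generates ℤ_n iff gcd(g,n) = 1
Checking each g ∈ {1,...,6}:
gcd(1,7) = 1
gcd(2,7) = 1
gcd(3,7) = 1
gcd(4,7) = 1
gcd(5,7) = 1
gcd(6,7) = 1
Generators: {1, 2, 3, 4, 5, 6}
Number of generators = φ(7) = 6

Generators of ℤ_7 = {1, 2, 3, 4, 5, 6}


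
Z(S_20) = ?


Z(G) = {g ∈ G | gx = xg for all x ∈ G}
S_n is non-abelian for n ≥ 3; Z(S_20) is trivial

Z(S_20) = {e}


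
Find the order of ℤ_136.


ℤ_n has n elements.

|ℤ_136| = 136


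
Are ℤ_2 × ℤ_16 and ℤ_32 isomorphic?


Comparing ℤ_2 × ℤ_16 and ℤ_32:
gcd(2,16) = 2 ≠ 1. Max element order in ℤ_2×ℤ_16 is lcm(2,16) = 16 < 32, so it has no element of order 32

No, ℤ_2 × ℤ_16 ≇ ℤ_32


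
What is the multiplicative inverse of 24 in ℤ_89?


Use the extended Euclidean algorithm to write 1 = 24·s + 89·t; then s mod 89 is the inverse.
Euclidean algorithm:
  24 = 0·89 + 24
  89 = 3·24 + 17
  24 = 1·17 + 7
  17 = 2·7 + 3
  7 = 2·3 + 1
  3 = 3·1 + 0
gcd(24,89) = 1
Back-substitution gives: 24·(26) + 89·(-7) = 1
So 24⁻¹ ≡ 26 ≡ 26 (mod 89)
Check: 24 × 26 = 624 ≡ 1 (mod 89) ✓

24⁻¹ ≡ 26 (mod 89)


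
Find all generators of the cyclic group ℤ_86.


g generates ℤ_n iff gcd(g,n) = 1
Prime factors of 86: 2, 43
Generators are g ∈ {1,...,85} not divisible by any of these primes.
Generators: {1, 3, 5, 7, 9, 11, 13, 15, 17, 19, 21, 23, 25, 27, 29, 31, 33, 35, 37, 39, 41, 45, 47, 49, 51, 53, 55, 57, 59, 61, 63, 65, 67, 69, 71, 73, 75, 77, 79, 81, 83, 85}
Number of generators = φ(86) = 42

Generators of ℤ_86 = {1, 3, 5, 7, 9, 11, 13, 15, 17, 19, 21, 23, 25, 27, 29, 31, 33, 35, 37, 39, 41, 45, 47, 49, 51, 53, 55, 57, 59, 61, 63, 65, 67, 69, 71, 73, 75, 77, 79, 81, 83, 85}


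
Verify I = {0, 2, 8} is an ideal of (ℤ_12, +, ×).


Check ideal conditions for I = {0, 2, 8} in ℤ_12:
(1) I is an additive subgroup? No
(2) For r ∈ ℤ_12 and a ∈ I: r·a ∈ I? No  [counterexample: r=2, a=2, r·a mod 12 = 4 ∉ I]

No, I is not an ideal of ℤ_12


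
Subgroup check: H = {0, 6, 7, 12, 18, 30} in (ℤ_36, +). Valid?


Subgroup test for H = {0, 6, 7, 12, 18, 30} in (ℤ_36, +):
(1) 0 ∈ H? Yes
(2) Closure: for all a,b ∈ H, (a+b) mod 36 ∈ H? No  [counterexample: 6 + 7 = 13 ∉ H]
(3) Inverses: for all a ∈ H, -a mod 36 ∈ H? No

No, H is not a subgroup of ℤ_36


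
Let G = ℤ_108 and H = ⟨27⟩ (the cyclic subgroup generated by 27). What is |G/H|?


|⟨27⟩| = n / gcd(27, 108) = 108 / 27 = 4
H is normal (ℤ_108 is abelian).
|G/H| = |G| / |H| = 108 / 4 = 27

|G/H| = 27


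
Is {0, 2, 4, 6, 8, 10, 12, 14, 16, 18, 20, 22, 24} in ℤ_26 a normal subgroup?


H = {0, 2, 4, 6, 8, 10, 12, 14, 16, 18, 20, 22, 24} in ℤ_26
ℤ_26 is abelian; every subgroup of an abelian group is normal

Yes, normal subgroup


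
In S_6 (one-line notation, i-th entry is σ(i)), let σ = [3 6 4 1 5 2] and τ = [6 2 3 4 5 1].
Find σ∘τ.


σ∘τ: apply τ first, then σ
1 →τ 6 →σ 2
2 →τ 2 →σ 6
3 →τ 3 →σ 4
4 →τ 4 →σ 1
5 →τ 5 →σ 5
6 →τ 1 →σ 3

σ∘τ = [2 6 4 1 5 3]


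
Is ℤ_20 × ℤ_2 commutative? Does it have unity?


Direct product ring; commutative with unity (1,1); but (1,0)·(0,1) = (0,0) gives zero divisors, so not an integral domain
Commutative: Yes
Integral domain: No
Has unity: Yes

ℤ_20 × ℤ_2: Commutative=Yes, Unity=Yes


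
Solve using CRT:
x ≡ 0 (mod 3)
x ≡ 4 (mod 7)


m₁ = 3, m₂ = 7, gcd = 1, so CRT applies. M = m₁·m₂ = 21
Let M₁ = M/m₁ = 7, M₂ = M/m₂ = 3
Find y₁ ≡ M₁⁻¹ (mod m₁): 7⁻¹ ≡ 1 (mod 3)
Find y₂ ≡ M₂⁻¹ (mod m₂): 3⁻¹ ≡ 5 (mod 7)
x = a₁·M₁·y₁ + a₂·M₂·y₂ = 0·7·1 + 4·3·5 = 60
Reduce mod 21: x ≡ 18
Check: 18 mod 3 = 0 ✓, 18 mod 7 = 4 ✓

x ≡ 18 (mod 21)


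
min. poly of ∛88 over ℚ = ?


∛88 satisfies x³ - 88 = 0, irreducible over ℚ (no rational root; 88 is not a perfect cube)

Minimal polynomial: x³ - 88


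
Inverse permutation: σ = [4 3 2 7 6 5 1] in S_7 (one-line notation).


To find σ⁻¹, swap domain and range:
σ(1) = 4 → σ⁻¹(4) = 1
σ(2) = 3 → σ⁻¹(3) = 2
σ(3) = 2 → σ⁻¹(2) = 3
σ(4) = 7 → σ⁻¹(7) = 4
σ(5) = 6 → σ⁻¹(6) = 5
σ(6) = 5 → σ⁻¹(5) = 6
σ(7) = 1 → σ⁻¹(1) = 7

σ⁻¹ = [7 3 2 1 6 5 4]


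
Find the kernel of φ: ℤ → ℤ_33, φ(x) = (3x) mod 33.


Kernel = preimage of identity
ker(φ) = {x ∈ ℤ : 3x ≡ 0 (mod 33)}. gcd(3,33) = 3, so 3x ≡ 0 (mod 33) ⟺ x ≡ 0 (mod 33/3 = 11). Hence ker(φ) = 11ℤ

ker(φ) = 11ℤ


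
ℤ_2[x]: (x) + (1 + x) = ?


Add coefficients mod 2:
x^0: 0 + 1 = 1 (mod 2)
x^1: 1 + 1 = 0 (mod 2)
Result: 1

f + g = 1


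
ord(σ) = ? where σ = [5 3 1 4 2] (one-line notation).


Cycle decomposition: (1 5 2 3)
Cycle lengths: 4
Order = lcm(4) = 4

ord(σ) = 4


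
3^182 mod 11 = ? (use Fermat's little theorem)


Fermat's little theorem: if p is prime and gcd(a,p)=1, then a^(p-1) ≡ 1 (mod p)
p = 11 is prime, gcd(3,11) = 1
Reduce exponent: 182 mod 10 = 2
So 3^182 ≡ 3^2 (mod 11)
3^2 mod 11 = 9

3^182 ≡ 9 (mod 11)


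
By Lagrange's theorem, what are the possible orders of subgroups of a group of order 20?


Lagrange's theorem: |H| divides |G|
|G| = 20
Divisors of 20: 1, 2, 4, 5, 10, 20

Possible subgroup orders: {1, 2, 4, 5, 10, 20}


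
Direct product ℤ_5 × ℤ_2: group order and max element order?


|ℤ_5 × ℤ_2| = 5 × 2 = 10
Max element order = lcm(5,2) = 10
Cyclic? Yes (gcd=1)

|ℤ_5×ℤ_2| = 10, max element order = 10


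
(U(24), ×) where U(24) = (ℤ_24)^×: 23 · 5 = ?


Operation: multiplication mod 24
23 · 5 = (a × b) mod 24 with a = 23, b = 5

23 · 5 = 19


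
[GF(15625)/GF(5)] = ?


GF(15625) = GF(5^6), so the extension degree is 6

[GF(15625)/GF(5)] = 6


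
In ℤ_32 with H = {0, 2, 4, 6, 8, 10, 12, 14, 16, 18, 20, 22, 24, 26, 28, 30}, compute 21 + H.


21 + H = {21 + h (mod 32) : h ∈ H}
21+0=21, 21+2=23, 21+4=25, 21+6=27, 21+8=29, 21+10=31, 21+12=1, 21+14=3, 21+16=5, 21+18=7, 21+20=9, 21+22=11, 21+24=13, 21+26=15, 21+28=17, 21+30=19
21 + H = {1, 3, 5, 7, 9, 11, 13, 15, 17, 19, 21, 23, 25, 27, 29, 31} = 1 + H

21 + H = {1, 3, 5, 7, 9, 11, 13, 15, 17, 19, 21, 23, 25, 27, 29, 31}


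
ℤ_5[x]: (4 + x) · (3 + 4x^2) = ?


Expand and collect like terms; reduce coefficients mod 5:
x^0: 4·3 = 12 ≡ 2 (mod 5)
x^1: 4·0 + 1·3 = 3 ≡ 3 (mod 5)
x^2: 4·4 + 1·0 = 16 ≡ 1 (mod 5)
x^3: 1·4 = 4 ≡ 4 (mod 5)
Result: 2 + 3x + x^2 + 4x^3

f · g = 2 + 3x + x^2 + 4x^3


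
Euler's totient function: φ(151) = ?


Factor n: 151 = 151
φ(n) = n · ∏(1 - 1/p) over distinct primes p | n
φ(151) = 151 · (1 - 1/151) = 150

φ(151) = 150


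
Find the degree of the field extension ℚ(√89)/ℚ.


√89 has minimal polynomial x² - 89 (irreducible over ℚ since 89 is squarefree)

[ℚ(√89)/ℚ] = 2


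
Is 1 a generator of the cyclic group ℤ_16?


g generates ℤ_n iff gcd(g, n) = 1
gcd(1, 16) = 1
Since gcd = 1, 1 is a generator.

Yes, 1 generates ℤ_16


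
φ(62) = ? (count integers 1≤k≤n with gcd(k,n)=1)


Factor n: 62 = 2 × 31
φ(n) = n · ∏(1 - 1/p) over distinct primes p | n
φ(62) = 62 · (1 - 1/2) · (1 - 1/31) = 30

φ(62) = 30


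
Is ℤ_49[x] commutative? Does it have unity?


ℤ_49 has zero divisors (7·7 ≡ 0), and these lift to constant zero divisors in ℤ_49[x]; so not an integral domain
Commutative: Yes
Integral domain: No
Has unity: Yes

ℤ_49[x]: Commutative=Yes, Unity=Yes


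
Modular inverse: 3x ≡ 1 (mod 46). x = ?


Use the extended Euclidean algorithm to write 1 = 3·s + 46·t; then s mod 46 is the inverse.
Euclidean algorithm:
  3 = 0·46 + 3
  46 = 15·3 + 1
  3 = 3·1 + 0
gcd(3,46) = 1
Back-substitution gives: 3·(-15) + 46·(1) = 1
So 3⁻¹ ≡ -15 ≡ 31 (mod 46)
Check: 3 × 31 = 93 ≡ 1 (mod 46) ✓

3⁻¹ ≡ 31 (mod 46)


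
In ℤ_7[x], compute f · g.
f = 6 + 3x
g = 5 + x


Expand and collect like terms; reduce coefficients mod 7:
x^0: 6·5 = 30 ≡ 2 (mod 7)
x^1: 6·1 + 3·5 = 21 ≡ 0 (mod 7)
x^2: 3·1 = 3 ≡ 3 (mod 7)
Result: 2 + 3x^2

f · g = 2 + 3x^2


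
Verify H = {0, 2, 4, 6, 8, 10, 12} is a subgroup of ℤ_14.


Subgroup test for H = {0, 2, 4, 6, 8, 10, 12} in (ℤ_14, +):
(1) 0 ∈ H? Yes
(2) Closure: for all a,b ∈ H, (a+b) mod 14 ∈ H? Yes
(3) Inverses: for all a ∈ H, -a mod 14 ∈ H? Yes

Yes, H is a subgroup of ℤ_14


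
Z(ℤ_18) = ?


Z(G) = {g ∈ G | gx = xg for all x ∈ G}
ℤ_18 is abelian, so Z(G) = G

Z(ℤ_18) = ℤ_18


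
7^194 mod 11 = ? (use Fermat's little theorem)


Fermat's little theorem: if p is prime and gcd(a,p)=1, then a^(p-1) ≡ 1 (mod p)
p = 11 is prime, gcd(7,11) = 1
Reduce exponent: 194 mod 10 = 4
So 7^194 ≡ 7^4 (mod 11)
7^4 mod 11 = 3

7^194 ≡ 3 (mod 11)


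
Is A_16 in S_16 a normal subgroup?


H = A_16 in S_16
A_16 has index 2 in S_16, and every subgroup of index 2 is normal

Yes, normal subgroup


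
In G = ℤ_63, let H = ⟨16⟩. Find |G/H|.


|⟨16⟩| = n / gcd(16, 63) = 63 / 1 = 63
H is normal (ℤ_63 is abelian).
|G/H| = |G| / |H| = 63 / 63 = 1

|G/H| = 1


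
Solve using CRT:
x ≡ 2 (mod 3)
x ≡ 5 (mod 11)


m₁ = 3, m₂ = 11, gcd = 1, so CRT applies. M = m₁·m₂ = 33
Let M₁ = M/m₁ = 11, M₂ = M/m₂ = 3
Find y₁ ≡ M₁⁻¹ (mod m₁): 11⁻¹ ≡ 2 (mod 3)
Find y₂ ≡ M₂⁻¹ (mod m₂): 3⁻¹ ≡ 4 (mod 11)
x = a₁·M₁·y₁ + a₂·M₂·y₂ = 2·11·2 + 5·3·4 = 104
Reduce mod 33: x ≡ 5
Check: 5 mod 3 = 2 ✓, 5 mod 11 = 5 ✓

x ≡ 5 (mod 33)


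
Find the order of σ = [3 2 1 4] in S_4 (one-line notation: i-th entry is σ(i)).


Cycle decomposition: (1 3)
Cycle lengths: 2
Order = lcm(2) = 2

ord(σ) = 2


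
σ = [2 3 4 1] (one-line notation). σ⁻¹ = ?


To find σ⁻¹, swap domain and range:
σ(1) = 2 → σ⁻¹(2) = 1
σ(2) = 3 → σ⁻¹(3) = 2
σ(3) = 4 → σ⁻¹(4) = 3
σ(4) = 1 → σ⁻¹(1) = 4

σ⁻¹ = [4 1 2 3]


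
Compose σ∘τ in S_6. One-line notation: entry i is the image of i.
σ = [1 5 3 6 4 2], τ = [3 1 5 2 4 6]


σ∘τ: apply τ first, then σ
1 →τ 3 →σ 3
2 →τ 1 →σ 1
3 →τ 5 →σ 4
4 →τ 2 →σ 5
5 →τ 4 →σ 6
6 →τ 6 →σ 2

σ∘τ = [3 1 4 5 6 2]


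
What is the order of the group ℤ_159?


ℤ_n has n elements.

|ℤ_159| = 159


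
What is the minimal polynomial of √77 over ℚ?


√77 satisfies x² - 77 = 0, irreducible over ℚ since 77 is squarefree

Minimal polynomial: x² - 77


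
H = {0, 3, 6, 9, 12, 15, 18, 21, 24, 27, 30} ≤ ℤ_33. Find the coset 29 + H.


29 + H = {29 + h (mod 33) : h ∈ H}
29+0=29, 29+3=32, 29+6=2, 29+9=5, 29+12=8, 29+15=11, 29+18=14, 29+21=17, 29+24=20, 29+27=23, 29+30=26
29 + H = {2, 5, 8, 11, 14, 17, 20, 23, 26, 29, 32} = 2 + H

29 + H = {2, 5, 8, 11, 14, 17, 20, 23, 26, 29, 32}


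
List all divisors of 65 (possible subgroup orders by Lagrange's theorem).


Lagrange's theorem: |H| divides |G|
|G| = 65
Divisors of 65: 1, 5, 13, 65

Possible subgroup orders: {1, 5, 13, 65}


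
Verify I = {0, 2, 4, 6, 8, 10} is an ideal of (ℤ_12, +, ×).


Check ideal conditions for I = {0, 2, 4, 6, 8, 10} in ℤ_12:
(1) I is an additive subgroup? Yes
(2) For r ∈ ℤ_12 and a ∈ I: r·a ∈ I? Yes

Yes, I is an ideal of ℤ_12


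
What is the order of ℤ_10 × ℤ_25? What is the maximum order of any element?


|ℤ_10 × ℤ_25| = 10 × 25 = 250
Max element order = lcm(10,25) = 50
Cyclic? No (gcd=5)

|ℤ_10×ℤ_25| = 250, max element order = 50


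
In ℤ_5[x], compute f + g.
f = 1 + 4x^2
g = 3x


Add coefficients mod 5:
x^0: 1 + 0 = 1 (mod 5)
x^1: 0 + 3 = 3 (mod 5)
x^2: 4 + 0 = 4 (mod 5)
Result: 1 + 3x + 4x^2

f + g = 1 + 3x + 4x^2


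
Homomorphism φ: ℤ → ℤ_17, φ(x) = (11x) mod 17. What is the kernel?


Kernel = preimage of identity
ker(φ) = {x ∈ ℤ : 11x ≡ 0 (mod 17)}. gcd(11,17) = 1, so 11x ≡ 0 (mod 17) ⟺ x ≡ 0 (mod 17/1 = 17). Hence ker(φ) = 17ℤ

ker(φ) = 17ℤ


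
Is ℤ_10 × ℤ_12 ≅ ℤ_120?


Comparing ℤ_10 × ℤ_12 and ℤ_120:
gcd(10,12) = 2 ≠ 1. Max element order in ℤ_10×ℤ_12 is lcm(10,12) = 60 < 120, so it has no element of order 120

No, ℤ_10 × ℤ_12 ≇ ℤ_120


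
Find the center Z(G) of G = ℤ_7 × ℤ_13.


Z(G) = {g ∈ G | gx = xg for all x ∈ G}
Direct product of abelian groups is abelian, so Z(G) = G

Z(ℤ_7 × ℤ_13) = ℤ_7 × ℤ_13


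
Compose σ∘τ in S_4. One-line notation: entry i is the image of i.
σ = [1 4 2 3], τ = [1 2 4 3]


σ∘τ: apply τ first, then σ
1 →τ 1 →σ 1
2 →τ 2 →σ 4
3 →τ 4 →σ 3
4 →τ 3 →σ 2

σ∘τ = [1 4 3 2]


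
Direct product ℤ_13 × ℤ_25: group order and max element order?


|ℤ_13 × ℤ_25| = 13 × 25 = 325
Max element order = lcm(13,25) = 325
Cyclic? Yes (gcd=1)

|ℤ_13×ℤ_25| = 325, max element order = 325


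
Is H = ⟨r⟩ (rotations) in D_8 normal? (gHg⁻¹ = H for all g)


H = ⟨r⟩ (rotations) in D_8
The rotation subgroup ⟨r⟩ has index 2 in D_8, so it is normal

Yes, normal subgroup


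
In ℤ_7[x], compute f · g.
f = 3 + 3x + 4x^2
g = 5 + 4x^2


Expand and collect like terms; reduce coefficients mod 7:
x^0: 3·5 = 15 ≡ 1 (mod 7)
x^1: 3·0 + 3·5 = 15 ≡ 1 (mod 7)
x^2: 3·4 + 3·0 + 4·5 = 32 ≡ 4 (mod 7)
x^3: 3·4 + 4·0 = 12 ≡ 5 (mod 7)
x^4: 4·4 = 16 ≡ 2 (mod 7)
Result: 1 + x + 4x^2 + 5x^3 + 2x^4

f · g = 1 + x + 4x^2 + 5x^3 + 2x^4


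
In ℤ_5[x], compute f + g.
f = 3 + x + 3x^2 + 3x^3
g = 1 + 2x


Add coefficients mod 5:
x^0: 3 + 1 = 4 (mod 5)
x^1: 1 + 2 = 3 (mod 5)
x^2: 3 + 0 = 3 (mod 5)
x^3: 3 + 0 = 3 (mod 5)
Result: 4 + 3x + 3x^2 + 3x^3

f + g = 4 + 3x + 3x^2 + 3x^3


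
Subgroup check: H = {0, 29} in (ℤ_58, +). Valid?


Subgroup test for H = {0, 29} in (ℤ_58, +):
(1) 0 ∈ H? Yes
(2) Closure: for all a,b ∈ H, (a+b) mod 58 ∈ H? Yes
(3) Inverses: for all a ∈ H, -a mod 58 ∈ H? Yes

Yes, H is a subgroup of ℤ_58


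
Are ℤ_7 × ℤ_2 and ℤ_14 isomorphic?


Comparing ℤ_7 × ℤ_2 and ℤ_14:
gcd(7,2) = 1, so ℤ_7 × ℤ_2 ≅ ℤ_14 (CRT)

Yes, ℤ_7 × ℤ_2 ≅ ℤ_14


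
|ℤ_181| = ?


ℤ_n has n elements.

|ℤ_181| = 181


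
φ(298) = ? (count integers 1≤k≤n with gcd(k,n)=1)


Factor n: 298 = 2 × 149
φ(n) = n · ∏(1 - 1/p) over distinct primes p | n
φ(298) = 298 · (1 - 1/2) · (1 - 1/149) = 148

φ(298) = 148


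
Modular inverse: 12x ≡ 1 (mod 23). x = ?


Use the extended Euclidean algorithm to write 1 = 12·s + 23·t; then s mod 23 is the inverse.
Euclidean algorithm:
  12 = 0·23 + 12
  23 = 1·12 + 11
  12 = 1·11 + 1
  11 = 11·1 + 0
gcd(12,23) = 1
Back-substitution gives: 12·(2) + 23·(-1) = 1
So 12⁻¹ ≡ 2 ≡ 2 (mod 23)
Check: 12 × 2 = 24 ≡ 1 (mod 23) ✓

12⁻¹ ≡ 2 (mod 23)


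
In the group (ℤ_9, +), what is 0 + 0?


Operation: addition mod 9
0 + 0 = (a + b) mod 9 with a = 0, b = 0

0 + 0 = 0


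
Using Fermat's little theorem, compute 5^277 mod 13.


Fermat's little theorem: if p is prime and gcd(a,p)=1, then a^(p-1) ≡ 1 (mod p)
p = 13 is prime, gcd(5,13) = 1
Reduce exponent: 277 mod 12 = 1
So 5^277 ≡ 5^1 (mod 13)
5^1 mod 13 = 5

5^277 ≡ 5 (mod 13)


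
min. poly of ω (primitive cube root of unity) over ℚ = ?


ω satisfies x² + x + 1 = 0 (the cyclotomic polynomial Φ₃)

Minimal polynomial: x² + x + 1


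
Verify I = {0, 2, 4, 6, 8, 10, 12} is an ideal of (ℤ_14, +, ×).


Check ideal conditions for I = {0, 2, 4, 6, 8, 10, 12} in ℤ_14:
(1) I is an additive subgroup? Yes
(2) For r ∈ ℤ_14 and a ∈ I: r·a ∈ I? Yes

Yes, I is an ideal of ℤ_14


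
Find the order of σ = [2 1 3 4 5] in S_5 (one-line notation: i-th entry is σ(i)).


Cycle decomposition: (1 2)
Cycle lengths: 2
Order = lcm(2) = 2

ord(σ) = 2


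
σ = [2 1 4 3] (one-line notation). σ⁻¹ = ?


To find σ⁻¹, swap domain and range:
σ(1) = 2 → σ⁻¹(2) = 1
σ(2) = 1 → σ⁻¹(1) = 2
σ(3) = 4 → σ⁻¹(4) = 3
σ(4) = 3 → σ⁻¹(3) = 4

σ⁻¹ = [2 1 4 3]


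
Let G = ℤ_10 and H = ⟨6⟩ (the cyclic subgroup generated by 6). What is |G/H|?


|⟨6⟩| = n / gcd(6, 10) = 10 / 2 = 5
H is normal (ℤ_10 is abelian).
|G/H| = |G| / |H| = 10 / 5 = 2

|G/H| = 2
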